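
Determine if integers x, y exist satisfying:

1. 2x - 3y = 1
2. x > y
Yes

Take x = 2, y = 1. Substituting into each constraint:
  (1) 2(2) - 3(1) = 1 ✓
  (2) 2 > 1 ✓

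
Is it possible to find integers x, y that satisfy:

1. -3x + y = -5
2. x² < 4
Yes

Take x = 0, y = -5. Substituting into each constraint:
  (1) -3(0) + (-5) = -5 ✓
  (2) x² = (0)² = 0, and 0 < 4 ✓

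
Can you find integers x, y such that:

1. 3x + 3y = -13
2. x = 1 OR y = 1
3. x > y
No

Even the single constraint (3x + 3y = -13) is infeasible over the integers.

  - 3x + 3y = -13: every term on the left is divisible by 3, so the LHS ≡ 0 (mod 3), but the RHS -13 is not — no integer solution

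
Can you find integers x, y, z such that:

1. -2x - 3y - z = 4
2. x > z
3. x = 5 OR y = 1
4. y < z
Yes

Take x = 5, y = -4, z = -2. Substituting into each constraint:
  (1) -2(5) - 3(-4) + 2 = 4 ✓
  (2) 5 > -2 ✓
  (3) x = 5, target 5 ✓ (first branch holds)
  (4) -4 < -2 ✓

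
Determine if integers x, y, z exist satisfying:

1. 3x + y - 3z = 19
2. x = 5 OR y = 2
Yes

Take x = 5, y = 4, z = 0. Substituting into each constraint:
  (1) 3(5) + 4 - 3(0) = 19 ✓
  (2) x = 5, target 5 ✓ (first branch holds)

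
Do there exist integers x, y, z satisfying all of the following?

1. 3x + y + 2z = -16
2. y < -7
Yes

Take x = 0, y = -16, z = 0. Substituting into each constraint:
  (1) 3(0) + (-16) + 2(0) = -16 ✓
  (2) -16 < -7 ✓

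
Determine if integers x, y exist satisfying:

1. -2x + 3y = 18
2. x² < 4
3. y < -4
No

The full constraint system is jointly infeasible over the integers. Each constraint and what it forces:

  - -2x + 3y = 18: is a linear equation tying the variables together
  - x² < 4: restricts x to |x| ≤ 1
  - y < -4: bounds one variable relative to a constant

Range argument: with x ∈ [-1, 1], y ∈ [−∞, -5], the left side of the equation is at most -13, but the right side is 18 > -13. No integer solution exists.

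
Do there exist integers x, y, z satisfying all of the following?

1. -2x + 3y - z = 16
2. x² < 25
Yes

Take x = 0, y = 6, z = 2. Substituting into each constraint:
  (1) -2(0) + 3(6) + (-2) = 16 ✓
  (2) x² = (0)² = 0, and 0 < 25 ✓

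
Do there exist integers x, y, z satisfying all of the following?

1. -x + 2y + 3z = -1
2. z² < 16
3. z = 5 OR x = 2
Yes

Take x = 2, y = -1, z = 1. Substituting into each constraint:
  (1) (-2) + 2(-1) + 3(1) = -1 ✓
  (2) z² = (1)² = 1, and 1 < 16 ✓
  (3) x = 2, target 2 ✓ (second branch holds)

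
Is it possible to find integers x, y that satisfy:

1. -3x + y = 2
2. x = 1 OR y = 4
Yes

Take x = 1, y = 5. Substituting into each constraint:
  (1) -3(1) + 5 = 2 ✓
  (2) x = 1, target 1 ✓ (first branch holds)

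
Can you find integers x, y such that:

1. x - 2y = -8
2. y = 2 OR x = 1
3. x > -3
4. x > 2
No

A contradictory subset is {x - 2y = -8, y = 2 OR x = 1, x > 2}. No integer assignment can satisfy these jointly:

  - x - 2y = -8: is a linear equation tying the variables together
  - y = 2 OR x = 1: forces a choice: either y = 2 or x = 1
  - x > 2: bounds one variable relative to a constant

Split on the disjunction (y = 2 OR x = 1):
  • If y = 2: the equation forces x = -4, which contradicts the bound x ≥ 3.
  • If x = 1: this contradicts the bound x ≥ 3.
Both branches are infeasible, so the system has no integer solution.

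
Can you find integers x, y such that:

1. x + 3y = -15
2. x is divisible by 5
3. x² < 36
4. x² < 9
Yes

Take x = 0, y = -5. Substituting into each constraint:
  (1) 0 + 3(-5) = -15 ✓
  (2) 0 = 5 × 0, remainder 0 ✓
  (3) x² = (0)² = 0, and 0 < 36 ✓
  (4) x² = (0)² = 0, and 0 < 9 ✓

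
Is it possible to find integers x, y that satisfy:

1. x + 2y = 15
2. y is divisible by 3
Yes

Take x = 15, y = 0. Substituting into each constraint:
  (1) 15 + 2(0) = 15 ✓
  (2) 0 = 3 × 0, remainder 0 ✓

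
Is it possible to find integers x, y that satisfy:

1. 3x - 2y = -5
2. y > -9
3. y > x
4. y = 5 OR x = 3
Yes

Take x = 3, y = 7. Substituting into each constraint:
  (1) 3(3) - 2(7) = -5 ✓
  (2) 7 > -9 ✓
  (3) 7 > 3 ✓
  (4) x = 3, target 3 ✓ (second branch holds)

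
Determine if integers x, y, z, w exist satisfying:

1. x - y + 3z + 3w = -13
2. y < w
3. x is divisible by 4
Yes

Take x = 0, y = -2, z = -5, w = 0. Substituting into each constraint:
  (1) 0 + 2 + 3(-5) + 3(0) = -13 ✓
  (2) -2 < 0 ✓
  (3) 0 = 4 × 0, remainder 0 ✓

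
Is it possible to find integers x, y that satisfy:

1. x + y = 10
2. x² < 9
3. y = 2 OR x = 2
Yes

Take x = 2, y = 8. Substituting into each constraint:
  (1) 2 + 8 = 10 ✓
  (2) x² = (2)² = 4, and 4 < 9 ✓
  (3) x = 2, target 2 ✓ (second branch holds)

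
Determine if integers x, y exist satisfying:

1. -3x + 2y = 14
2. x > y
Yes

Take x = -16, y = -17. Substituting into each constraint:
  (1) -3(-16) + 2(-17) = 14 ✓
  (2) -16 > -17 ✓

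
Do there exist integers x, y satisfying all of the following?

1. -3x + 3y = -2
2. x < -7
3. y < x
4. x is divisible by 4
No

Even the single constraint (-3x + 3y = -2) is infeasible over the integers.

  - -3x + 3y = -2: every term on the left is divisible by 3, so the LHS ≡ 0 (mod 3), but the RHS -2 is not — no integer solution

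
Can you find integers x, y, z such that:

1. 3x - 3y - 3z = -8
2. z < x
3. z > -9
No

Even the single constraint (3x - 3y - 3z = -8) is infeasible over the integers.

  - 3x - 3y - 3z = -8: every term on the left is divisible by 3, so the LHS ≡ 0 (mod 3), but the RHS -8 is not — no integer solution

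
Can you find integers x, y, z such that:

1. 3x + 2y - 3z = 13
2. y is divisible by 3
No

The full constraint system is jointly infeasible over the integers. Each constraint and what it forces:

  - 3x + 2y - 3z = 13: is a linear equation tying the variables together
  - y is divisible by 3: restricts y to multiples of 3

Modular obstruction: writing y = 3y', every remaining term of the linear equation is divisible by 3, so the left side is ≡ 0 (mod 3); but the right side 13 ≡ 1 (mod 3). No integers can satisfy it.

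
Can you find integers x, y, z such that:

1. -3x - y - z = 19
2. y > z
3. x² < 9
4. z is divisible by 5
Yes

Take x = 2, y = 105, z = -130. Substituting into each constraint:
  (1) -3(2) + (-105) + 130 = 19 ✓
  (2) 105 > -130 ✓
  (3) x² = (2)² = 4, and 4 < 9 ✓
  (4) -130 = 5 × -26, remainder 0 ✓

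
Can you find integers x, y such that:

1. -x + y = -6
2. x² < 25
Yes

Take x = 0, y = -6. Substituting into each constraint:
  (1) 0 + (-6) = -6 ✓
  (2) x² = (0)² = 0, and 0 < 25 ✓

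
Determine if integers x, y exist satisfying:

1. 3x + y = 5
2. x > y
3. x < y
No

A contradictory subset is {x > y, x < y}. No integer assignment can satisfy these jointly:

  - x > y: bounds one variable relative to another variable
  - x < y: bounds one variable relative to another variable

Direct contradiction: x > y and y > x cannot both hold.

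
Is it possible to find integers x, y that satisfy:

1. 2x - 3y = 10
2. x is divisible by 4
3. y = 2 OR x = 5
Yes

Take x = 8, y = 2. Substituting into each constraint:
  (1) 2(8) - 3(2) = 10 ✓
  (2) 8 = 4 × 2, remainder 0 ✓
  (3) y = 2, target 2 ✓ (first branch holds)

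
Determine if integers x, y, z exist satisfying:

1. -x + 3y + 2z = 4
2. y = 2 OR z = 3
Yes

Take x = 11, y = 3, z = 3. Substituting into each constraint:
  (1) (-11) + 3(3) + 2(3) = 4 ✓
  (2) z = 3, target 3 ✓ (second branch holds)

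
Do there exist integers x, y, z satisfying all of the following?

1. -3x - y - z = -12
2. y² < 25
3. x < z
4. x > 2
Yes

Take x = 3, y = -1, z = 4. Substituting into each constraint:
  (1) -3(3) + 1 + (-4) = -12 ✓
  (2) y² = (-1)² = 1, and 1 < 25 ✓
  (3) 3 < 4 ✓
  (4) 3 > 2 ✓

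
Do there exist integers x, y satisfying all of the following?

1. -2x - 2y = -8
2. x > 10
Yes

Take x = 11, y = -7. Substituting into each constraint:
  (1) -2(11) - 2(-7) = -8 ✓
  (2) 11 > 10 ✓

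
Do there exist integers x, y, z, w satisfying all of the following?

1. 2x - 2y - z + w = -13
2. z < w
Yes

Take x = -7, y = 0, z = -1, w = 0. Substituting into each constraint:
  (1) 2(-7) - 2(0) + 1 + 0 = -13 ✓
  (2) -1 < 0 ✓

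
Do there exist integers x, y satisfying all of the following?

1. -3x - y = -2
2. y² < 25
Yes

Take x = 0, y = 2. Substituting into each constraint:
  (1) -3(0) + (-2) = -2 ✓
  (2) y² = (2)² = 4, and 4 < 25 ✓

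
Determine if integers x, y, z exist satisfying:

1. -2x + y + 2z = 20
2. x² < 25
Yes

Take x = 0, y = 20, z = 0. Substituting into each constraint:
  (1) -2(0) + 20 + 2(0) = 20 ✓
  (2) x² = (0)² = 0, and 0 < 25 ✓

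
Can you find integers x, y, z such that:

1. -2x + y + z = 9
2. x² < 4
Yes

Take x = 0, y = 0, z = 9. Substituting into each constraint:
  (1) -2(0) + 0 + 9 = 9 ✓
  (2) x² = (0)² = 0, and 0 < 4 ✓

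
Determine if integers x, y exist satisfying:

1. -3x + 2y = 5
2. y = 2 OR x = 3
Yes

Take x = 3, y = 7. Substituting into each constraint:
  (1) -3(3) + 2(7) = 5 ✓
  (2) x = 3, target 3 ✓ (second branch holds)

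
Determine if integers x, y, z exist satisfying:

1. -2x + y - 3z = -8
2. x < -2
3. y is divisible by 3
Yes

Take x = -5, y = 0, z = 6. Substituting into each constraint:
  (1) -2(-5) + 0 - 3(6) = -8 ✓
  (2) -5 < -2 ✓
  (3) 0 = 3 × 0, remainder 0 ✓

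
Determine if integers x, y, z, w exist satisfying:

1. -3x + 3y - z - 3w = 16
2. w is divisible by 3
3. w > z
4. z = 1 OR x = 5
Yes

Take x = 5, y = 10, z = -1, w = 0. Substituting into each constraint:
  (1) -3(5) + 3(10) + 1 - 3(0) = 16 ✓
  (2) 0 = 3 × 0, remainder 0 ✓
  (3) 0 > -1 ✓
  (4) x = 5, target 5 ✓ (second branch holds)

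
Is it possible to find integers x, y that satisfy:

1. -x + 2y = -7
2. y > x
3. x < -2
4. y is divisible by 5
Yes

Take x = -13, y = -10. Substituting into each constraint:
  (1) 13 + 2(-10) = -7 ✓
  (2) -10 > -13 ✓
  (3) -13 < -2 ✓
  (4) -10 = 5 × -2, remainder 0 ✓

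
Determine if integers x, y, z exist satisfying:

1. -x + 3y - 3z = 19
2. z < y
Yes

Take x = -16, y = 0, z = -1. Substituting into each constraint:
  (1) 16 + 3(0) - 3(-1) = 19 ✓
  (2) -1 < 0 ✓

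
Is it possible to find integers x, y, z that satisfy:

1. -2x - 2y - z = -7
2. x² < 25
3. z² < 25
Yes

Take x = 0, y = 3, z = 1. Substituting into each constraint:
  (1) -2(0) - 2(3) + (-1) = -7 ✓
  (2) x² = (0)² = 0, and 0 < 25 ✓
  (3) z² = (1)² = 1, and 1 < 25 ✓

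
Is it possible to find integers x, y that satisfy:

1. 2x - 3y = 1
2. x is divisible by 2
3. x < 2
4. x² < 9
No

The full constraint system is jointly infeasible over the integers. Each constraint and what it forces:

  - 2x - 3y = 1: is a linear equation tying the variables together
  - x is divisible by 2: restricts x to multiples of 2
  - x < 2: bounds one variable relative to a constant
  - x² < 9: restricts x to |x| ≤ 2

The bounds confine x to {-2, 0} with 2 | x. For each value, substitute into the equation:
  • x = -2: the equation gives -3y = 5, so y would not be an integer.
  • x = 0: the equation gives -3y = 1, so y would not be an integer.
Every case fails, so no integer solution exists.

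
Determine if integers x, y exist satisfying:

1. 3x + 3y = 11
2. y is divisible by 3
No

Even the single constraint (3x + 3y = 11) is infeasible over the integers.

  - 3x + 3y = 11: every term on the left is divisible by 3, so the LHS ≡ 0 (mod 3), but the RHS 11 is not — no integer solution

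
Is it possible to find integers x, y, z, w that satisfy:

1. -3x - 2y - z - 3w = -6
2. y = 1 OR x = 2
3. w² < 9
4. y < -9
Yes

Take x = 2, y = -10, z = 20, w = 0. Substituting into each constraint:
  (1) -3(2) - 2(-10) + (-20) - 3(0) = -6 ✓
  (2) x = 2, target 2 ✓ (second branch holds)
  (3) w² = (0)² = 0, and 0 < 9 ✓
  (4) -10 < -9 ✓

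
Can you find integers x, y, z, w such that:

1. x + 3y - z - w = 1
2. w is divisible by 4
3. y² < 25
Yes

Take x = 0, y = 0, z = -1, w = 0. Substituting into each constraint:
  (1) 0 + 3(0) + 1 + 0 = 1 ✓
  (2) 0 = 4 × 0, remainder 0 ✓
  (3) y² = (0)² = 0, and 0 < 25 ✓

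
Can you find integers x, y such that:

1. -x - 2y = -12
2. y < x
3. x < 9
Yes

Take x = 6, y = 3. Substituting into each constraint:
  (1) (-6) - 2(3) = -12 ✓
  (2) 3 < 6 ✓
  (3) 6 < 9 ✓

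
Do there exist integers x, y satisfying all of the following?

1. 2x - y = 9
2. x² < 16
Yes

Take x = 0, y = -9. Substituting into each constraint:
  (1) 2(0) + 9 = 9 ✓
  (2) x² = (0)² = 0, and 0 < 16 ✓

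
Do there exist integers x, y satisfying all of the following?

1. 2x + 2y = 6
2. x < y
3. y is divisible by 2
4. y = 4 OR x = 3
Yes

Take x = -1, y = 4. Substituting into each constraint:
  (1) 2(-1) + 2(4) = 6 ✓
  (2) -1 < 4 ✓
  (3) 4 = 2 × 2, remainder 0 ✓
  (4) y = 4, target 4 ✓ (first branch holds)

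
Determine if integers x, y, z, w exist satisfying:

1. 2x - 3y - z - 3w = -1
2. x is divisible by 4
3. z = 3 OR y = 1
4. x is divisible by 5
Yes

Take x = 0, y = 1, z = -2, w = 0. Substituting into each constraint:
  (1) 2(0) - 3(1) + 2 - 3(0) = -1 ✓
  (2) 0 = 4 × 0, remainder 0 ✓
  (3) y = 1, target 1 ✓ (second branch holds)
  (4) 0 = 5 × 0, remainder 0 ✓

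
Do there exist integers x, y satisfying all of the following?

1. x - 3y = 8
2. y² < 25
Yes

Take x = 2, y = -2. Substituting into each constraint:
  (1) 2 - 3(-2) = 8 ✓
  (2) y² = (-2)² = 4, and 4 < 25 ✓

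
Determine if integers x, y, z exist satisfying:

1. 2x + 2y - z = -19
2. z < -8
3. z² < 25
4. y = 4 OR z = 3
No

A contradictory subset is {z < -8, z² < 25}. No integer assignment can satisfy these jointly:

  - z < -8: bounds one variable relative to a constant
  - z² < 25: restricts z to |z| ≤ 4

Direct contradiction: the bounds on z require z ≥ -4 and z ≤ -9 simultaneously, which is empty.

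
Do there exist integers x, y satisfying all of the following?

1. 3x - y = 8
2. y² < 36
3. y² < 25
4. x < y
No

A contradictory subset is {3x - y = 8, y² < 25, x < y}. No integer assignment can satisfy these jointly:

  - 3x - y = 8: is a linear equation tying the variables together
  - y² < 25: restricts y to |y| ≤ 4
  - x < y: bounds one variable relative to another variable

The bounds confine y to {-4, -3, -2, -1, 0, 1, 2, 3, 4}. For each value, substitute into the equation:
  • y = -4: the equation gives 3x = 4, so x would not be an integer.
  • y = -3: the equation gives 3x = 5, so x would not be an integer.
  • y = -2: the equation forces x = 2, but y > x fails since -2 ≤ 2.
  • y = -1: the equation gives 3x = 7, so x would not be an integer.
  • y = 0: the equation gives 3x = 8, so x would not be an integer.
  • y = 1: the equation forces x = 3, but y > x fails since 1 ≤ 3.
  • y = 2: the equation gives 3x = 10, so x would not be an integer.
  • y = 3: the equation gives 3x = 11, so x would not be an integer.
  • y = 4: the equation forces x = 4, but y > x fails since 4 ≤ 4.
Every case fails, so no integer solution exists.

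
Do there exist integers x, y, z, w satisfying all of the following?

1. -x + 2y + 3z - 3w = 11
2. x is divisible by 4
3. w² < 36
Yes

Take x = 0, y = 1, z = 0, w = -3. Substituting into each constraint:
  (1) 0 + 2(1) + 3(0) - 3(-3) = 11 ✓
  (2) 0 = 4 × 0, remainder 0 ✓
  (3) w² = (-3)² = 9, and 9 < 36 ✓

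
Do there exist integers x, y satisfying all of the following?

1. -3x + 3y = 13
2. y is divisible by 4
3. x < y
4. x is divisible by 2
No

Even the single constraint (-3x + 3y = 13) is infeasible over the integers.

  - -3x + 3y = 13: every term on the left is divisible by 3, so the LHS ≡ 0 (mod 3), but the RHS 13 is not — no integer solution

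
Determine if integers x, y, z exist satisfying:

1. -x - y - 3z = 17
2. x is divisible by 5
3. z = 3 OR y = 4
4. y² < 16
Yes

Take x = -25, y = -1, z = 3. Substituting into each constraint:
  (1) 25 + 1 - 3(3) = 17 ✓
  (2) -25 = 5 × -5, remainder 0 ✓
  (3) z = 3, target 3 ✓ (first branch holds)
  (4) y² = (-1)² = 1, and 1 < 16 ✓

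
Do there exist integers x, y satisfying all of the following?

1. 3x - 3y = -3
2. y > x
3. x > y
No

A contradictory subset is {y > x, x > y}. No integer assignment can satisfy these jointly:

  - y > x: bounds one variable relative to another variable
  - x > y: bounds one variable relative to another variable

Direct contradiction: y > x and x > y cannot both hold.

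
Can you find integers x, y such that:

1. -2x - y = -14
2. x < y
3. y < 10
Yes

Take x = 4, y = 6. Substituting into each constraint:
  (1) -2(4) + (-6) = -14 ✓
  (2) 4 < 6 ✓
  (3) 6 < 10 ✓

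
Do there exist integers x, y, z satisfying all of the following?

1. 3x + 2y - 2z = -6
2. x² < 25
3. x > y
Yes

Take x = 0, y = -1, z = 2. Substituting into each constraint:
  (1) 3(0) + 2(-1) - 2(2) = -6 ✓
  (2) x² = (0)² = 0, and 0 < 25 ✓
  (3) 0 > -1 ✓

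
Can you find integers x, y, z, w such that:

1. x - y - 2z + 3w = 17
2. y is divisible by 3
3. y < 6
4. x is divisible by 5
Yes

Take x = 0, y = 0, z = -7, w = 1. Substituting into each constraint:
  (1) 0 + 0 - 2(-7) + 3(1) = 17 ✓
  (2) 0 = 3 × 0, remainder 0 ✓
  (3) 0 < 6 ✓
  (4) 0 = 5 × 0, remainder 0 ✓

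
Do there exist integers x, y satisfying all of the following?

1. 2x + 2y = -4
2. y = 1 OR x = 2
Yes

Take x = 2, y = -4. Substituting into each constraint:
  (1) 2(2) + 2(-4) = -4 ✓
  (2) x = 2, target 2 ✓ (second branch holds)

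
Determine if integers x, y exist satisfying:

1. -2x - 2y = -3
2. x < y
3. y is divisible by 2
No

Even the single constraint (-2x - 2y = -3) is infeasible over the integers.

  - -2x - 2y = -3: every term on the left is divisible by 2, so the LHS ≡ 0 (mod 2), but the RHS -3 is not — no integer solution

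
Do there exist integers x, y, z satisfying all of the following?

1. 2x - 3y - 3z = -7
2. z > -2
Yes

Take x = -2, y = 1, z = 0. Substituting into each constraint:
  (1) 2(-2) - 3(1) - 3(0) = -7 ✓
  (2) 0 > -2 ✓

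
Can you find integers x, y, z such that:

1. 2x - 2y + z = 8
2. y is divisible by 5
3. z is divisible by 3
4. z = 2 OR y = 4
No

A contradictory subset is {y is divisible by 5, z is divisible by 3, z = 2 OR y = 4}. No integer assignment can satisfy these jointly:

  - y is divisible by 5: restricts y to multiples of 5
  - z is divisible by 3: restricts z to multiples of 3
  - z = 2 OR y = 4: forces a choice: either z = 2 or y = 4

Split on the disjunction (z = 2 OR y = 4):
  • If z = 2: this contradicts the divisibility constraint — 2 is not a multiple of 3.
  • If y = 4: this contradicts the divisibility constraint — 4 is not a multiple of 5.
Both branches are infeasible, so the system has no integer solution.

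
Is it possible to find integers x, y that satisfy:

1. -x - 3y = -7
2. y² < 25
Yes

Take x = 1, y = 2. Substituting into each constraint:
  (1) (-1) - 3(2) = -7 ✓
  (2) y² = (2)² = 4, and 4 < 25 ✓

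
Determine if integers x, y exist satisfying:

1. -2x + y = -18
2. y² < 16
Yes

Take x = 9, y = 0. Substituting into each constraint:
  (1) -2(9) + 0 = -18 ✓
  (2) y² = (0)² = 0, and 0 < 16 ✓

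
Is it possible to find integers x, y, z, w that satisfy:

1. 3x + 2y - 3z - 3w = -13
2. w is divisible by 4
Yes

Take x = 1, y = -8, z = 0, w = 0. Substituting into each constraint:
  (1) 3(1) + 2(-8) - 3(0) - 3(0) = -13 ✓
  (2) 0 = 4 × 0, remainder 0 ✓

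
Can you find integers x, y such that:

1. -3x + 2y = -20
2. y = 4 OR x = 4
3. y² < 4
No

The full constraint system is jointly infeasible over the integers. Each constraint and what it forces:

  - -3x + 2y = -20: is a linear equation tying the variables together
  - y = 4 OR x = 4: forces a choice: either y = 4 or x = 4
  - y² < 4: restricts y to |y| ≤ 1

Split on the disjunction (y = 4 OR x = 4):
  • If y = 4: this contradicts y² < 4, which requires |y| ≤ 1.
  • If x = 4: the equation forces y = -4, but y² < 4 requires |y| ≤ 1.
Both branches are infeasible, so the system has no integer solution.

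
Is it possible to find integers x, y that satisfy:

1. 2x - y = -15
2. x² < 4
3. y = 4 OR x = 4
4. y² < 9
No

A contradictory subset is {x² < 4, y = 4 OR x = 4, y² < 9}. No integer assignment can satisfy these jointly:

  - x² < 4: restricts x to |x| ≤ 1
  - y = 4 OR x = 4: forces a choice: either y = 4 or x = 4
  - y² < 9: restricts y to |y| ≤ 2

Split on the disjunction (y = 4 OR x = 4):
  • If y = 4: this contradicts y² < 9, which requires |y| ≤ 2.
  • If x = 4: this contradicts x² < 4, which requires |x| ≤ 1.
Both branches are infeasible, so the system has no integer solution.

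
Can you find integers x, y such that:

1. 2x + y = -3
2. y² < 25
Yes

Take x = 0, y = -3. Substituting into each constraint:
  (1) 2(0) + (-3) = -3 ✓
  (2) y² = (-3)² = 9, and 9 < 25 ✓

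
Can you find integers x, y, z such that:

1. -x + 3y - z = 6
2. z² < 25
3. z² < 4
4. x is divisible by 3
Yes

Take x = 0, y = 2, z = 0. Substituting into each constraint:
  (1) 0 + 3(2) + 0 = 6 ✓
  (2) z² = (0)² = 0, and 0 < 25 ✓
  (3) z² = (0)² = 0, and 0 < 4 ✓
  (4) 0 = 3 × 0, remainder 0 ✓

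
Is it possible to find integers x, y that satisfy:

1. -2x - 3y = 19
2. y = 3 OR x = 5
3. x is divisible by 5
No

The full constraint system is jointly infeasible over the integers. Each constraint and what it forces:

  - -2x - 3y = 19: is a linear equation tying the variables together
  - y = 3 OR x = 5: forces a choice: either y = 3 or x = 5
  - x is divisible by 5: restricts x to multiples of 5

Split on the disjunction (y = 3 OR x = 5):
  • If y = 3: with y = 3, writing x = 5x', every remaining term of the linear equation is divisible by 10, so the left side is ≡ 0 (mod 10); but the right side 28 ≡ 8 (mod 10). No integers can satisfy it.
  • If x = 5: with x = 5, every remaining term of the linear equation is divisible by 3, so the left side is ≡ 0 (mod 3); but the right side 29 ≡ 2 (mod 3). No integers can satisfy it.
Both branches are infeasible, so the system has no integer solution.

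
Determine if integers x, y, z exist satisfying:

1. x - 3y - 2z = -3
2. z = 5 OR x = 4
Yes

Take x = 4, y = 1, z = 2. Substituting into each constraint:
  (1) 4 - 3(1) - 2(2) = -3 ✓
  (2) x = 4, target 4 ✓ (second branch holds)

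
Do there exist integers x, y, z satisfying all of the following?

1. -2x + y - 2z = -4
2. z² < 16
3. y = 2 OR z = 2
Yes

Take x = 0, y = 0, z = 2. Substituting into each constraint:
  (1) -2(0) + 0 - 2(2) = -4 ✓
  (2) z² = (2)² = 4, and 4 < 16 ✓
  (3) z = 2, target 2 ✓ (second branch holds)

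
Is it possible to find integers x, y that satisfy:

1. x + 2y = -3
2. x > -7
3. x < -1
Yes

Take x = -3, y = 0. Substituting into each constraint:
  (1) (-3) + 2(0) = -3 ✓
  (2) -3 > -7 ✓
  (3) -3 < -1 ✓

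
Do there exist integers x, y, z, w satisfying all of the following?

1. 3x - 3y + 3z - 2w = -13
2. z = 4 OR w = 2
Yes

Take x = 0, y = 9, z = 4, w = -1. Substituting into each constraint:
  (1) 3(0) - 3(9) + 3(4) - 2(-1) = -13 ✓
  (2) z = 4, target 4 ✓ (first branch holds)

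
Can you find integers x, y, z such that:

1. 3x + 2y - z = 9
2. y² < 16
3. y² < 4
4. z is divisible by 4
Yes

Take x = 3, y = 0, z = 0. Substituting into each constraint:
  (1) 3(3) + 2(0) + 0 = 9 ✓
  (2) y² = (0)² = 0, and 0 < 16 ✓
  (3) y² = (0)² = 0, and 0 < 4 ✓
  (4) 0 = 4 × 0, remainder 0 ✓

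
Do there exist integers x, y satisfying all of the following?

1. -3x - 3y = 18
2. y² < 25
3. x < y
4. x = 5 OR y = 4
Yes

Take x = -10, y = 4. Substituting into each constraint:
  (1) -3(-10) - 3(4) = 18 ✓
  (2) y² = (4)² = 16, and 16 < 25 ✓
  (3) -10 < 4 ✓
  (4) y = 4, target 4 ✓ (second branch holds)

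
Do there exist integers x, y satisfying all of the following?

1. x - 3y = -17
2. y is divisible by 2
Yes

Take x = -17, y = 0. Substituting into each constraint:
  (1) (-17) - 3(0) = -17 ✓
  (2) 0 = 2 × 0, remainder 0 ✓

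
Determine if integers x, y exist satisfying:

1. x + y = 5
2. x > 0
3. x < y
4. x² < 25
Yes

Take x = 1, y = 4. Substituting into each constraint:
  (1) 1 + 4 = 5 ✓
  (2) 1 > 0 ✓
  (3) 1 < 4 ✓
  (4) x² = (1)² = 1, and 1 < 25 ✓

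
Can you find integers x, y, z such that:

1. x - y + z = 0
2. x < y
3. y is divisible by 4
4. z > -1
Yes

Take x = -1, y = 0, z = 1. Substituting into each constraint:
  (1) (-1) + 0 + 1 = 0 ✓
  (2) -1 < 0 ✓
  (3) 0 = 4 × 0, remainder 0 ✓
  (4) 1 > -1 ✓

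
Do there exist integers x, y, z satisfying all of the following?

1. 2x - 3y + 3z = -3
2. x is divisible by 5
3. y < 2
Yes

Take x = 0, y = 0, z = -1. Substituting into each constraint:
  (1) 2(0) - 3(0) + 3(-1) = -3 ✓
  (2) 0 = 5 × 0, remainder 0 ✓
  (3) 0 < 2 ✓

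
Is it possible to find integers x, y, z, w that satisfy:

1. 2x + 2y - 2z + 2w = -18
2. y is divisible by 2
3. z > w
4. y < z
Yes

Take x = -8, y = 0, z = 1, w = 0. Substituting into each constraint:
  (1) 2(-8) + 2(0) - 2(1) + 2(0) = -18 ✓
  (2) 0 = 2 × 0, remainder 0 ✓
  (3) 1 > 0 ✓
  (4) 0 < 1 ✓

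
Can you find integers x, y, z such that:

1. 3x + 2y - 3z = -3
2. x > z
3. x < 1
Yes

Take x = 0, y = -3, z = -1. Substituting into each constraint:
  (1) 3(0) + 2(-3) - 3(-1) = -3 ✓
  (2) 0 > -1 ✓
  (3) 0 < 1 ✓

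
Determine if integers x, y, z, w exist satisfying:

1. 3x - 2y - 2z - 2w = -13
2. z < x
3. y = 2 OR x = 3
Yes

Take x = 1, y = 2, z = 0, w = 6. Substituting into each constraint:
  (1) 3(1) - 2(2) - 2(0) - 2(6) = -13 ✓
  (2) 0 < 1 ✓
  (3) y = 2, target 2 ✓ (first branch holds)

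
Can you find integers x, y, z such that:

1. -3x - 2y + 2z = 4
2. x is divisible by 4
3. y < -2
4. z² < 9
Yes

Take x = 0, y = -3, z = -1. Substituting into each constraint:
  (1) -3(0) - 2(-3) + 2(-1) = 4 ✓
  (2) 0 = 4 × 0, remainder 0 ✓
  (3) -3 < -2 ✓
  (4) z² = (-1)² = 1, and 1 < 9 ✓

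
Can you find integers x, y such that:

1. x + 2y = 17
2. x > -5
Yes

Take x = 1, y = 8. Substituting into each constraint:
  (1) 1 + 2(8) = 17 ✓
  (2) 1 > -5 ✓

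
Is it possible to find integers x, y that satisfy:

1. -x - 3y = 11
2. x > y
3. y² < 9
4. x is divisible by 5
No

A contradictory subset is {-x - 3y = 11, x > y, y² < 9}. No integer assignment can satisfy these jointly:

  - -x - 3y = 11: is a linear equation tying the variables together
  - x > y: bounds one variable relative to another variable
  - y² < 9: restricts y to |y| ≤ 2

Propagating the comparison: x > y and y ≥ -2 give x ≥ -1. Range argument: with x ∈ [-1, ∞], y ∈ [-2, 2], the left side of the equation is at most 7, but the right side is 11 > 7. No integer solution exists.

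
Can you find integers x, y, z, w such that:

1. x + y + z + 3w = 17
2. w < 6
Yes

Take x = 0, y = 17, z = 0, w = 0. Substituting into each constraint:
  (1) 0 + 17 + 0 + 3(0) = 17 ✓
  (2) 0 < 6 ✓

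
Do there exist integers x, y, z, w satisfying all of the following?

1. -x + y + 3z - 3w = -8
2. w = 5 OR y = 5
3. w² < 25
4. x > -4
Yes

Take x = -2, y = 5, z = -1, w = 4. Substituting into each constraint:
  (1) 2 + 5 + 3(-1) - 3(4) = -8 ✓
  (2) y = 5, target 5 ✓ (second branch holds)
  (3) w² = (4)² = 16, and 16 < 25 ✓
  (4) -2 > -4 ✓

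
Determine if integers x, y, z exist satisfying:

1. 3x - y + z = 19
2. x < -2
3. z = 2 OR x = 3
Yes

Take x = -3, y = -26, z = 2. Substituting into each constraint:
  (1) 3(-3) + 26 + 2 = 19 ✓
  (2) -3 < -2 ✓
  (3) z = 2, target 2 ✓ (first branch holds)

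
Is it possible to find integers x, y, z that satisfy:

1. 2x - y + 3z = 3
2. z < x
Yes

Take x = 1, y = -1, z = 0. Substituting into each constraint:
  (1) 2(1) + 1 + 3(0) = 3 ✓
  (2) 0 < 1 ✓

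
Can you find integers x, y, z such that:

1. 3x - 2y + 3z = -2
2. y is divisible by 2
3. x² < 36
Yes

Take x = -2, y = -2, z = 0. Substituting into each constraint:
  (1) 3(-2) - 2(-2) + 3(0) = -2 ✓
  (2) -2 = 2 × -1, remainder 0 ✓
  (3) x² = (-2)² = 4, and 4 < 36 ✓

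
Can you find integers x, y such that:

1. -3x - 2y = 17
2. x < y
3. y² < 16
Yes

Take x = -5, y = -1. Substituting into each constraint:
  (1) -3(-5) - 2(-1) = 17 ✓
  (2) -5 < -1 ✓
  (3) y² = (-1)² = 1, and 1 < 16 ✓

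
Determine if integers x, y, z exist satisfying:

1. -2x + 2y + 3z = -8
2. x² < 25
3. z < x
Yes

Take x = 1, y = -3, z = 0. Substituting into each constraint:
  (1) -2(1) + 2(-3) + 3(0) = -8 ✓
  (2) x² = (1)² = 1, and 1 < 25 ✓
  (3) 0 < 1 ✓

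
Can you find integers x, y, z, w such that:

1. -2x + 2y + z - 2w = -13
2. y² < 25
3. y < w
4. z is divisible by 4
No

A contradictory subset is {-2x + 2y + z - 2w = -13, z is divisible by 4}. No integer assignment can satisfy these jointly:

  - -2x + 2y + z - 2w = -13: is a linear equation tying the variables together
  - z is divisible by 4: restricts z to multiples of 4

Modular obstruction: writing z = 4z', every remaining term of the linear equation is divisible by 2, so the left side is ≡ 0 (mod 2); but the right side -13 ≡ 1 (mod 2). No integers can satisfy it.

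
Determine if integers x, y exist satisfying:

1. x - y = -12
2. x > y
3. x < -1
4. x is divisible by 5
No

A contradictory subset is {x - y = -12, x > y}. No integer assignment can satisfy these jointly:

  - x - y = -12: is a linear equation tying the variables together
  - x > y: bounds one variable relative to another variable

From the equation, x − y = -12, i.e. x − y = -12; but x > y requires x − y ≥ 1. Contradiction.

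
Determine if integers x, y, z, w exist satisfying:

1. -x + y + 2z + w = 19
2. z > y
Yes

Take x = 0, y = -1, z = 0, w = 20. Substituting into each constraint:
  (1) 0 + (-1) + 2(0) + 20 = 19 ✓
  (2) 0 > -1 ✓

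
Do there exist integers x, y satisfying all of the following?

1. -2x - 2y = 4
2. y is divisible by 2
Yes

Take x = -2, y = 0. Substituting into each constraint:
  (1) -2(-2) - 2(0) = 4 ✓
  (2) 0 = 2 × 0, remainder 0 ✓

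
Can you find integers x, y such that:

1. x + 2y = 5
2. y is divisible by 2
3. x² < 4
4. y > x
Yes

Take x = 1, y = 2. Substituting into each constraint:
  (1) 1 + 2(2) = 5 ✓
  (2) 2 = 2 × 1, remainder 0 ✓
  (3) x² = (1)² = 1, and 1 < 4 ✓
  (4) 2 > 1 ✓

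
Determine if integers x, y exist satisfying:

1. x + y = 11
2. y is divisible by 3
Yes

Take x = 11, y = 0. Substituting into each constraint:
  (1) 11 + 0 = 11 ✓
  (2) 0 = 3 × 0, remainder 0 ✓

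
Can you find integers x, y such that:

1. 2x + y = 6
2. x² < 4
Yes

Take x = 0, y = 6. Substituting into each constraint:
  (1) 2(0) + 6 = 6 ✓
  (2) x² = (0)² = 0, and 0 < 4 ✓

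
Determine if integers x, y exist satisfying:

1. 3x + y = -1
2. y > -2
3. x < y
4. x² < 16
Yes

Take x = -1, y = 2. Substituting into each constraint:
  (1) 3(-1) + 2 = -1 ✓
  (2) 2 > -2 ✓
  (3) -1 < 2 ✓
  (4) x² = (-1)² = 1, and 1 < 16 ✓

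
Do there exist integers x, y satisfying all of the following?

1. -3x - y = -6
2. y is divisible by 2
Yes

Take x = 2, y = 0. Substituting into each constraint:
  (1) -3(2) + 0 = -6 ✓
  (2) 0 = 2 × 0, remainder 0 ✓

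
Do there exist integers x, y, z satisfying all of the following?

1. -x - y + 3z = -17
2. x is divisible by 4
Yes

Take x = 0, y = 2, z = -5. Substituting into each constraint:
  (1) 0 + (-2) + 3(-5) = -17 ✓
  (2) 0 = 4 × 0, remainder 0 ✓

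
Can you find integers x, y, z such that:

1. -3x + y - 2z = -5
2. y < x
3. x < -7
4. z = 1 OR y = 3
Yes

Take x = -8, y = -27, z = 1. Substituting into each constraint:
  (1) -3(-8) + (-27) - 2(1) = -5 ✓
  (2) -27 < -8 ✓
  (3) -8 < -7 ✓
  (4) z = 1, target 1 ✓ (first branch holds)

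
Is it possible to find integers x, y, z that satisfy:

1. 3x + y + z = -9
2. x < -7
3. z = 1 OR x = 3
Yes

Take x = -8, y = 14, z = 1. Substituting into each constraint:
  (1) 3(-8) + 14 + 1 = -9 ✓
  (2) -8 < -7 ✓
  (3) z = 1, target 1 ✓ (first branch holds)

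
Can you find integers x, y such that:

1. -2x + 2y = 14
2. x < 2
Yes

Take x = -7, y = 0. Substituting into each constraint:
  (1) -2(-7) + 2(0) = 14 ✓
  (2) -7 < 2 ✓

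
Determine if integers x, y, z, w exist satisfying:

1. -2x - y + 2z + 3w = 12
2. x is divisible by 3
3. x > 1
Yes

Take x = 3, y = 0, z = 9, w = 0. Substituting into each constraint:
  (1) -2(3) + 0 + 2(9) + 3(0) = 12 ✓
  (2) 3 = 3 × 1, remainder 0 ✓
  (3) 3 > 1 ✓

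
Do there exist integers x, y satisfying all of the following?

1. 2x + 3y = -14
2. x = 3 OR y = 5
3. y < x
No

The full constraint system is jointly infeasible over the integers. Each constraint and what it forces:

  - 2x + 3y = -14: is a linear equation tying the variables together
  - x = 3 OR y = 5: forces a choice: either x = 3 or y = 5
  - y < x: bounds one variable relative to another variable

Split on the disjunction (x = 3 OR y = 5):
  • If x = 3: with x = 3, every remaining term of the linear equation is divisible by 3, so the left side is ≡ 0 (mod 3); but the right side -20 ≡ 1 (mod 3). No integers can satisfy it.
  • If y = 5: with y = 5, every remaining term of the linear equation is divisible by 2, so the left side is ≡ 0 (mod 2); but the right side -29 ≡ 1 (mod 2). No integers can satisfy it.
Both branches are infeasible, so the system has no integer solution.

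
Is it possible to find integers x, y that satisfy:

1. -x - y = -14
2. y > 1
Yes

Take x = 12, y = 2. Substituting into each constraint:
  (1) (-12) + (-2) = -14 ✓
  (2) 2 > 1 ✓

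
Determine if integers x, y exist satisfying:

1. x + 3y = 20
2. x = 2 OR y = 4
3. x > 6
Yes

Take x = 8, y = 4. Substituting into each constraint:
  (1) 8 + 3(4) = 20 ✓
  (2) y = 4, target 4 ✓ (second branch holds)
  (3) 8 > 6 ✓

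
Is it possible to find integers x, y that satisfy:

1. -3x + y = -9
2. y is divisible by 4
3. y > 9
Yes

Take x = 7, y = 12. Substituting into each constraint:
  (1) -3(7) + 12 = -9 ✓
  (2) 12 = 4 × 3, remainder 0 ✓
  (3) 12 > 9 ✓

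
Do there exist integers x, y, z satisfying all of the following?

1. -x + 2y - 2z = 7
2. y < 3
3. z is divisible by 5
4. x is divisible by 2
No

A contradictory subset is {-x + 2y - 2z = 7, x is divisible by 2}. No integer assignment can satisfy these jointly:

  - -x + 2y - 2z = 7: is a linear equation tying the variables together
  - x is divisible by 2: restricts x to multiples of 2

Modular obstruction: writing x = 2x', every remaining term of the linear equation is divisible by 2, so the left side is ≡ 0 (mod 2); but the right side 7 ≡ 1 (mod 2). No integers can satisfy it.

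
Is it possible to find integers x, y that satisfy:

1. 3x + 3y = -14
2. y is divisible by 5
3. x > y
No

Even the single constraint (3x + 3y = -14) is infeasible over the integers.

  - 3x + 3y = -14: every term on the left is divisible by 3, so the LHS ≡ 0 (mod 3), but the RHS -14 is not — no integer solution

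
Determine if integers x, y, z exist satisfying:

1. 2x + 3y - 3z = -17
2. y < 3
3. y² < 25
Yes

Take x = 107, y = 0, z = 77. Substituting into each constraint:
  (1) 2(107) + 3(0) - 3(77) = -17 ✓
  (2) 0 < 3 ✓
  (3) y² = (0)² = 0, and 0 < 25 ✓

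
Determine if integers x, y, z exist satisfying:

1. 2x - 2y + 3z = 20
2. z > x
Yes

Take x = 1, y = -6, z = 2. Substituting into each constraint:
  (1) 2(1) - 2(-6) + 3(2) = 20 ✓
  (2) 2 > 1 ✓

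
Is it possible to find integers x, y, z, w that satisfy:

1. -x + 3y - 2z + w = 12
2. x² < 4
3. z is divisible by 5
Yes

Take x = 1, y = 0, z = 0, w = 13. Substituting into each constraint:
  (1) (-1) + 3(0) - 2(0) + 13 = 12 ✓
  (2) x² = (1)² = 1, and 1 < 4 ✓
  (3) 0 = 5 × 0, remainder 0 ✓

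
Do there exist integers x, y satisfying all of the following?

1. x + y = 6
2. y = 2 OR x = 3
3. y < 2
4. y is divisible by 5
No

A contradictory subset is {x + y = 6, y = 2 OR x = 3, y < 2}. No integer assignment can satisfy these jointly:

  - x + y = 6: is a linear equation tying the variables together
  - y = 2 OR x = 3: forces a choice: either y = 2 or x = 3
  - y < 2: bounds one variable relative to a constant

Split on the disjunction (y = 2 OR x = 3):
  • If y = 2: this contradicts the bound y ≤ 1.
  • If x = 3: the equation forces y = 3, which contradicts the bound y ≤ 1.
Both branches are infeasible, so the system has no integer solution.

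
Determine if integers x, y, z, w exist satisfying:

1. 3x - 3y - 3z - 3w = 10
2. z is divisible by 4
No

Even the single constraint (3x - 3y - 3z - 3w = 10) is infeasible over the integers.

  - 3x - 3y - 3z - 3w = 10: every term on the left is divisible by 3, so the LHS ≡ 0 (mod 3), but the RHS 10 is not — no integer solution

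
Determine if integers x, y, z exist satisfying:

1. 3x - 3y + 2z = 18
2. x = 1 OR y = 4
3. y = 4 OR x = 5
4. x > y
Yes

Take x = 6, y = 4, z = 6. Substituting into each constraint:
  (1) 3(6) - 3(4) + 2(6) = 18 ✓
  (2) y = 4, target 4 ✓ (second branch holds)
  (3) y = 4, target 4 ✓ (first branch holds)
  (4) 6 > 4 ✓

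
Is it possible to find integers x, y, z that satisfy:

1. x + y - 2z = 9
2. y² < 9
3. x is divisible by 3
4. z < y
Yes

Take x = 9, y = 2, z = 1. Substituting into each constraint:
  (1) 9 + 2 - 2(1) = 9 ✓
  (2) y² = (2)² = 4, and 4 < 9 ✓
  (3) 9 = 3 × 3, remainder 0 ✓
  (4) 1 < 2 ✓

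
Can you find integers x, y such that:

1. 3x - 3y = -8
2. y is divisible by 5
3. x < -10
No

Even the single constraint (3x - 3y = -8) is infeasible over the integers.

  - 3x - 3y = -8: every term on the left is divisible by 3, so the LHS ≡ 0 (mod 3), but the RHS -8 is not — no integer solution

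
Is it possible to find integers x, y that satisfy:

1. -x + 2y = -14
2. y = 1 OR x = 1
Yes

Take x = 16, y = 1. Substituting into each constraint:
  (1) (-16) + 2(1) = -14 ✓
  (2) y = 1, target 1 ✓ (first branch holds)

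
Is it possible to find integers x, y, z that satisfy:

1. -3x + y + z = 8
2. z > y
Yes

Take x = -3, y = -1, z = 0. Substituting into each constraint:
  (1) -3(-3) + (-1) + 0 = 8 ✓
  (2) 0 > -1 ✓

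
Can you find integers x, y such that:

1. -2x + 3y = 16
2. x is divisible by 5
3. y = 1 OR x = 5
No

A contradictory subset is {-2x + 3y = 16, y = 1 OR x = 5}. No integer assignment can satisfy these jointly:

  - -2x + 3y = 16: is a linear equation tying the variables together
  - y = 1 OR x = 5: forces a choice: either y = 1 or x = 5

Split on the disjunction (y = 1 OR x = 5):
  • If y = 1: with y = 1, every remaining term of the linear equation is divisible by 2, so the left side is ≡ 0 (mod 2); but the right side 13 ≡ 1 (mod 2). No integers can satisfy it.
  • If x = 5: with x = 5, every remaining term of the linear equation is divisible by 3, so the left side is ≡ 0 (mod 3); but the right side 26 ≡ 2 (mod 3). No integers can satisfy it.
Both branches are infeasible, so the system has no integer solution.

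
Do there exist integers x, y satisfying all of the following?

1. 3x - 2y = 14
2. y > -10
Yes

Take x = 6, y = 2. Substituting into each constraint:
  (1) 3(6) - 2(2) = 14 ✓
  (2) 2 > -10 ✓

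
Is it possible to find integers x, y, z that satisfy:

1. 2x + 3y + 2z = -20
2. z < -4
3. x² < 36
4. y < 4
Yes

Take x = 0, y = 0, z = -10. Substituting into each constraint:
  (1) 2(0) + 3(0) + 2(-10) = -20 ✓
  (2) -10 < -4 ✓
  (3) x² = (0)² = 0, and 0 < 36 ✓
  (4) 0 < 4 ✓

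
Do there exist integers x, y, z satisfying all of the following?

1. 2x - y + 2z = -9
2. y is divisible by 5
Yes

Take x = 2, y = 5, z = -4. Substituting into each constraint:
  (1) 2(2) + (-5) + 2(-4) = -9 ✓
  (2) 5 = 5 × 1, remainder 0 ✓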